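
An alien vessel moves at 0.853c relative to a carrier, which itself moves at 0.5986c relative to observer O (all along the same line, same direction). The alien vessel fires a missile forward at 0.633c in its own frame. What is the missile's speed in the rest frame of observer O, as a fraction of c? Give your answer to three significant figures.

0.991c

Apply u = (u'+v)/(1+u'v) twice. Missile in the carrier frame: (0.633+0.853)/(1+0.633·0.853) = 1.486/1.539949 = 0.96497c.
That velocity, transformed to the rest frame of observer O: (0.96497+0.5986)/(1+0.96497·0.5986) = 1.56357/1.577631042 = 0.99109c.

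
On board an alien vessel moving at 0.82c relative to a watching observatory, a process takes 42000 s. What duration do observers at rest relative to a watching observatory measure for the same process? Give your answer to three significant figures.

β² = 0.6724, so γ = 1/√0.3276 = 1.7471.
Time dilation: Δt = γ·Δτ = 1.7471 × 42000 = 73400 s.

73400 s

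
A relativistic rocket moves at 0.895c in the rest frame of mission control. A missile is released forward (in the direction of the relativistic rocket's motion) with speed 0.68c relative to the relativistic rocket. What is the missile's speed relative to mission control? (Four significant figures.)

In units of c, u = (u' + v)/(1 + u'v) with u' = 0.68 and v = 0.895.
Numerator: 0.68 + 0.895 = 1.575. Denominator: 1 + (0.68)(0.895) = 1.6086.
u = 1.575/1.6086 = 0.97911, so the speed is 0.9791c.

0.9791c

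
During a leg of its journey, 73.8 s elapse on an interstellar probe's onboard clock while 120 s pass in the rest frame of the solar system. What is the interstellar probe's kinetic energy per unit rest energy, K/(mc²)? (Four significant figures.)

From Δt = γΔτ: γ = 120/73.8 = 1.62602.
K/(mc²) = γ − 1 = 1.62602 − 1 = 0.6260.

0.6260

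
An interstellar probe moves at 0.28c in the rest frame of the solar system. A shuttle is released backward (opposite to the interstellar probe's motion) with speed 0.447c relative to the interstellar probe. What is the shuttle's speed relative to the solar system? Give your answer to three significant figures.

0.191c

Relativistic velocity addition: u = (u' + v)/(1 + u'v/c²), with u' = −0.447c and v = 0.28c.
Numerator: −0.447 + 0.28 = −0.167. Denominator: 1 + (−0.447)(0.28) = 0.87484.
u = −0.167/0.87484 = −0.19089, so the speed is 0.191c.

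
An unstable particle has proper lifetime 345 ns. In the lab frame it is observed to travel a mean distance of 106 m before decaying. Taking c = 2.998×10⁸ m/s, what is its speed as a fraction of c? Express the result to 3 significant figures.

0.716c

Let x = d/(cτ) = 106.0 m / (2.998×10⁸ m/s × 3.450×10^-7 s) = 1.0248. Since d = βγcτ, x = βγ = β/√(1−β²).
Solving: β² = x²/(1+x²) = 1.05022/2.05022 = 0.512247, so β = 0.716.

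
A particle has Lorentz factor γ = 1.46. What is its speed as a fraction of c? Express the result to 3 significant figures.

β = √(1 − 1/γ²) = √(1 − 1/2.1316) = √0.530869 = 0.729.

0.729c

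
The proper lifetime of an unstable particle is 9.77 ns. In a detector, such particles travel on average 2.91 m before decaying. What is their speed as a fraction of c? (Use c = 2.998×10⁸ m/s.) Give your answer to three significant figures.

0.705c

Let x = d/(cτ) = 2.910 m / (2.998×10⁸ m/s × 9.770×10^-9 s) = 0.9935. Since d = βγcτ, x = βγ = β/√(1−β²).
Solving: β² = x²/(1+x²) = 0.987042/1.987042 = 0.496739, so β = 0.705.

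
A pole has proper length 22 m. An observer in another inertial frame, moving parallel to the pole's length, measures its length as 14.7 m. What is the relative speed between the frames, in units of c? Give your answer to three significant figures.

0.744c

Length contraction gives γ = L₀/L = 22/14.7 = 1.4966.
β = √(1 − 1/γ²) = √0.553534 = 0.744.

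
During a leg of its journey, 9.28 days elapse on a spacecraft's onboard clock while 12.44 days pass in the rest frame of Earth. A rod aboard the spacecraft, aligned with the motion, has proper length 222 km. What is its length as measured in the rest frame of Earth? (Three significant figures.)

The time-dilation ratio gives γ = 12.44/9.28 = 1.34052.
L = L₀/γ = 222/1.34052 = 166 km.

166 km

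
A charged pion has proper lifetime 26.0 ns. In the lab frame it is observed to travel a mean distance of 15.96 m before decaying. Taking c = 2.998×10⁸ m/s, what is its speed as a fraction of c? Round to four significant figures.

Let x = d/(cτ) = 15.96 m / (2.998×10⁸ m/s × 2.600×10^-8 s) = 2.0475. Since d = βγcτ, x = βγ = β/√(1−β²).
Solving: β² = x²/(1+x²) = 4.19226/5.19226 = 0.807406, so β = 0.8986.

0.8986c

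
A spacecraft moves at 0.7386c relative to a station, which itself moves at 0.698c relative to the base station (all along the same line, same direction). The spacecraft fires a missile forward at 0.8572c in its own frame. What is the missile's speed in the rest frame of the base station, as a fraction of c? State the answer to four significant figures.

Compose velocities in two stages. Stage 1 (into S'): u₁ = (0.8572+0.7386)/(1+0.8572×0.7386) = 0.97714.
Stage 2 (into S): u = (0.97714+0.698)/(1+0.97714×0.698) = 0.9959, so the speed is 0.9959c.

0.9959c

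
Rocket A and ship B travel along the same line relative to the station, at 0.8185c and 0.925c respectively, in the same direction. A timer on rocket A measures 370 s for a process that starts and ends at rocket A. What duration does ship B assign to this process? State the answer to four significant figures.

Transform rocket A's velocity into ship B's frame: (0.8185 − 0.925)/(1 − 0.8185·0.925) = −0.1065/0.2428875, so the relative speed is 0.43847c.
At |u| = 0.43847c, γ = (1 − 0.192256)^(−1/2) = 1.1127.
The clock on rocket A records proper time, so ship B measures Δt = γΔτ = 1.1127 × 370 = 411.7 s.

411.7 s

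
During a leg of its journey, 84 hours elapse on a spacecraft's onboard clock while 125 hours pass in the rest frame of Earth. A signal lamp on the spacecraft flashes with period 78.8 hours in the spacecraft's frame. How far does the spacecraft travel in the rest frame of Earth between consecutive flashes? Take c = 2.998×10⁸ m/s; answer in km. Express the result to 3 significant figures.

9.37×10^10 km

The time-dilation ratio gives γ = 125/84 = 1.4881.
β = √(1 − 1/γ²) = 0.74055. Lab-frame period = γτ = 1.4881×78.8 hours = 117.26 hours. Distance = βc × γτ = 0.74055 × 2.998×10⁸ m/s × 422136 s = 9.3721×10^13 m = 9.37×10^10 km.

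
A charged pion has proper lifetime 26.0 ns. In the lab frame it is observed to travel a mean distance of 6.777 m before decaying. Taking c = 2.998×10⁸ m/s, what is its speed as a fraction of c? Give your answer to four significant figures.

0.6561c

d = βγcτ ⇒ βγ = d/(cτ) = 6.777 m / (7.7948 m) = 0.86943.
β = (βγ)/√(1+(βγ)²) = 0.86943/√1.755909 = 0.6561.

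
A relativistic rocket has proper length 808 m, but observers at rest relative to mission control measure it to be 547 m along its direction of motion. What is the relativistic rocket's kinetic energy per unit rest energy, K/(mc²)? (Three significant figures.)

0.477

From L = L₀/γ: γ = 808/547 = 1.47715.
K/(mc²) = γ − 1 = 1.47715 − 1 = 0.477.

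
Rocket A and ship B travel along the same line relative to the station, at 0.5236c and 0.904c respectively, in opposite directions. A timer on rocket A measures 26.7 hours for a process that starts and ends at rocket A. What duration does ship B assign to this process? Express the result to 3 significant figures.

Speed of rocket A in ship B's frame: u = (v_A + v_B)/(1 + v_A v_B/c²) = (0.5236 + 0.904)/(1 + 0.5236×0.904) = 1.4276/1.4733344 = 0.96896; |u| = 0.96896c.
γ for this relative speed: γ = 1/√(1 − 0.938883) = 4.045.
Rocket A's interval is proper; time dilation gives Δt_B = γΔτ = 4.045 × 26.7 hours = 108 hours.

108 hours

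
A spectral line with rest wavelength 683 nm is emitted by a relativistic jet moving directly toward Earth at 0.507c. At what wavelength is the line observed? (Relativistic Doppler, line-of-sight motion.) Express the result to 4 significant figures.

390.6 nm

Relativistic Doppler for wavelength: λ_obs = λ_src · √((1−β)/(1+β)).
With β = 0.507: factor = √(0.493/1.507) = 0.57196.
λ_obs = 683 × 0.57196 = 390.6 nm.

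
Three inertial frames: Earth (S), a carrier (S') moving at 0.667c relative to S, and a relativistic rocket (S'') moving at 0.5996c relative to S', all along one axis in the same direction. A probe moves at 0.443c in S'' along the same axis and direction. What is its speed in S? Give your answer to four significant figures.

Compose velocities in two stages. Stage 1 (into S'): u₁ = (0.443+0.5996)/(1+0.443×0.5996) = 0.82378.
Stage 2 (into S): u = (0.82378+0.667)/(1+0.82378×0.667) = 0.96213, so the speed is 0.9621c.

0.9621c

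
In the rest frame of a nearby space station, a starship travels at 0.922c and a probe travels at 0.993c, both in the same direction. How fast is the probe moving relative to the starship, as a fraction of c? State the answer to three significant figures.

Transform to the starship's frame: u' = (u − v)/(1 − uv/c²).
u' = (0.993 − 0.922)/(1 − 0.993×0.922) = 0.071/0.084454 = 0.84069.
Speed in the starship's frame: 0.841c (in the same direction).

0.841c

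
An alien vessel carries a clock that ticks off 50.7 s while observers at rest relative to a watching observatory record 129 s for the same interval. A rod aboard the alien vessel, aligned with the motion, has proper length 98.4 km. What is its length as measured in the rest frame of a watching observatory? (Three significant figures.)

From Δt = γΔτ: γ = 129/50.7 = 2.54438.
The rod contracts by the same γ: 98.4 km / 2.54438 = 38.7 km.

38.7 km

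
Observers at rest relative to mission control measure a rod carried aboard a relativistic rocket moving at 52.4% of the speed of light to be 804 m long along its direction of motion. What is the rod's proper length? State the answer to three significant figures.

944 m

Lorentz factor: γ = (1 − 0.274576)^(−1/2) = 1.1741.
Proper length: L₀ = γ·L = 1.1741 × 804 = 944 m.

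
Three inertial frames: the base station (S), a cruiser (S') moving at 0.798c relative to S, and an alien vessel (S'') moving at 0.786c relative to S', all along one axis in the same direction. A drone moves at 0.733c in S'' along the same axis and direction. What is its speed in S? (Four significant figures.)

Compose velocities in two stages. Stage 1 (into S'): u₁ = (0.733+0.786)/(1+0.733×0.786) = 0.96375.
Stage 2 (into S): u = (0.96375+0.798)/(1+0.96375×0.798) = 0.99586, so the speed is 0.9959c.

0.9959c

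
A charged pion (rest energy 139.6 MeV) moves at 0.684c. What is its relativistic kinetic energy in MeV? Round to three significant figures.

51.8 MeV

With β = 0.684, γ = 1/√(1 − 0.684²) = 1/√0.532144 = 1.37084.
Kinetic energy: K = (γ − 1)mc² = (1.37084 − 1) × 139.6 MeV = 0.37084 × 139.6 = 51.8 MeV.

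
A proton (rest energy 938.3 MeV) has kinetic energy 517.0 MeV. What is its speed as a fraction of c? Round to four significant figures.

0.7644c

γ = 1 + K/(mc²) = 1 + 517.0/938.3 = 1.551.
β = √(1 − 1/γ²) = √(1 − 0.415697) = √0.584303 = 0.7644.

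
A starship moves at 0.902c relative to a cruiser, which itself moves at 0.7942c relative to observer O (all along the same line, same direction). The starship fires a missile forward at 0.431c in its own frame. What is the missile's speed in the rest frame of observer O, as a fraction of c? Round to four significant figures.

First combine the missile and starship (S''→S'): u₁ = (0.431 + 0.902)/(1 + 0.431×0.902) = 1.333/1.388762 = 0.95985.
Then combine with the cruiser (S'→S): u = (0.95985 + 0.7942)/(1 + 0.95985×0.7942) = 1.75405/1.76231287 = 0.99531.

0.9953c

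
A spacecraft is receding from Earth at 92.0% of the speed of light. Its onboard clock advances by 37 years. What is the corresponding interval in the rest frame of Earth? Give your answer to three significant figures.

94.4 years

Lorentz factor: γ = (1 − 0.8464)^(−1/2) = 2.5516.
The onboard clock measures proper time, so the interval in the rest frame of Earth is dilated: Δt = γ·Δτ = 2.5516 × 37 years = 94.4 years.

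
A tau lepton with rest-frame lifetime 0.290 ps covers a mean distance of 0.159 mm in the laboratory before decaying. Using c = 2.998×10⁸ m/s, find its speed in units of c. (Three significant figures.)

0.877c

Lab distance = (lab lifetime)·v = γτ·βc, so βγ = d/(cτ) = 1.590×10^-4/(2.998×10⁸ × 2.900×10^-13) = 1.8288.
With βγ = 1.8288: γ² = 1 + (βγ)² = 4.34451, and β = (βγ)/γ = 1.8288/2.08435 = 0.877.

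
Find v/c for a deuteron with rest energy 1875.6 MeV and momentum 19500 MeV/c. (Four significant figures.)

0.9954

pc/(mc²) = 19500/1875.6 = 10.397 = βγ = β/√(1−β²).
So β² = x²/(1 + x²) with x = 10.397: x² = 108.098, β² = 108.098/109.098 = 0.990834, β = 0.9954.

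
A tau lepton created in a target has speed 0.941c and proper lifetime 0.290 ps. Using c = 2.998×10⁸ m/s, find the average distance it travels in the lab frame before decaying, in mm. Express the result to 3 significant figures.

With β = 0.941, γ = 1/√(1 − 0.941²) = 1/√0.114519 = 2.955.
Lab-frame lifetime: Δt = γτ = 2.955 × 0.290 ps = 0.85695 ps.
Distance: d = vΔt = 0.941 × 2.998×10⁸ m/s × 8.5695×10^-13 s = 2.42×10^-4 m = 0.242 mm.

0.242 mm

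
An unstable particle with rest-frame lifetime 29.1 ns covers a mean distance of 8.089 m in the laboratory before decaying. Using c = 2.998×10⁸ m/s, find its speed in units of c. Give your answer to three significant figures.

d = βγcτ ⇒ βγ = d/(cτ) = 8.089 m / (8.72418 m) = 0.92719.
β = (βγ)/√(1+(βγ)²) = 0.92719/√1.859681 = 0.680.

0.680c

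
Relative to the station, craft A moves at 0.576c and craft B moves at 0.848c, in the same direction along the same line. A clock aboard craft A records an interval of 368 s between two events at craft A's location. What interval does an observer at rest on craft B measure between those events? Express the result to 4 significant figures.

434.5 s

The velocity of craft A relative to craft B is (0.576 − 0.848)c / (1 − 0.576×0.848) = −0.53172c; relative speed 0.53172c.
γ for this relative speed: γ = 1/√(1 − 0.282726) = 1.1807.
Craft A's interval is proper; time dilation gives Δt_B = γΔτ = 1.1807 × 368 s = 434.5 s.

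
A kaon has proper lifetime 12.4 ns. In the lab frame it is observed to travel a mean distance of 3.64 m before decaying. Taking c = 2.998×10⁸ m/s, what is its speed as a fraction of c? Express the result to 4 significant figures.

d = βγcτ ⇒ βγ = d/(cτ) = 3.640 m / (3.71752 m) = 0.97915.
β = (βγ)/√(1+(βγ)²) = 0.97915/√1.958735 = 0.6996.

0.6996c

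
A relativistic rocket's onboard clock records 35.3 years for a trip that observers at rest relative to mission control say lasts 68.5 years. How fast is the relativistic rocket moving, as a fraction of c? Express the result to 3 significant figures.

0.857c

γ = Δt/Δτ = 68.5/35.3 = 1.9405.
β = √(1 − 1/γ²) = √(1 − 0.265566) = √0.734434 = 0.857.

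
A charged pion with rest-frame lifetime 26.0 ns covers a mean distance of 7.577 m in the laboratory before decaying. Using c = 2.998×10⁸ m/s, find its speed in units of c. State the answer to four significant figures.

0.6970c

Lab distance = (lab lifetime)·v = γτ·βc, so βγ = d/(cτ) = 7.577/(2.998×10⁸ × 2.600×10^-8) = 0.97206.
With βγ = 0.97206: γ² = 1 + (βγ)² = 1.944901, and β = (βγ)/γ = 0.97206/1.3946 = 0.6970.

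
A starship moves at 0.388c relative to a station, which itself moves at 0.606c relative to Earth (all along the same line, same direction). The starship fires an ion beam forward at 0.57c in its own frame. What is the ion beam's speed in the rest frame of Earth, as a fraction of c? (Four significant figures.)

Compose velocities in two stages. Stage 1 (into S'): u₁ = (0.57+0.388)/(1+0.57×0.388) = 0.7845.
Stage 2 (into S): u = (0.7845+0.606)/(1+0.7845×0.606) = 0.94245, so the speed is 0.9425c.

0.9425c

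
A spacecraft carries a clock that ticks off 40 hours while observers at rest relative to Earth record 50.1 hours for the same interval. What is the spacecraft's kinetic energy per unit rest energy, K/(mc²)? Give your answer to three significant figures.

γ = Δt/Δτ = 50.1/40 = 1.2525.
K/(mc²) = γ − 1 = 1.2525 − 1 = 0.252.

0.252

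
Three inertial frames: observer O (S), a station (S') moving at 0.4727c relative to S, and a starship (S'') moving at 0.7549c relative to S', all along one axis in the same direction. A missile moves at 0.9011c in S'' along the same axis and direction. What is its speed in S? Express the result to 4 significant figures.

Apply u = (u'+v)/(1+u'v) twice. Missile in the station frame: (0.9011+0.7549)/(1+0.9011·0.7549) = 1.656/1.68024039 = 0.98557c.
That velocity, transformed to the rest frame of observer O: (0.98557+0.4727)/(1+0.98557·0.4727) = 1.45827/1.465878939 = 0.99481c.

0.9948c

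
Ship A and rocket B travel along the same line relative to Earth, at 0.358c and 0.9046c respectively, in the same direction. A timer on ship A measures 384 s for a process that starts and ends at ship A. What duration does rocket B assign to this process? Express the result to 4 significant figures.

652.4 s

Speed of ship A in rocket B's frame: u = (v_A − v_B)/(1 − v_A v_B/c²) = (0.358 − 0.9046)/(1 − 0.358×0.9046) = −0.5466/0.6761532 = −0.8084; |u| = 0.8084c.
At |u| = 0.8084c, γ = (1 − 0.653511)^(−1/2) = 1.6989.
The clock on ship A records proper time, so rocket B measures Δt = γΔτ = 1.6989 × 384 = 652.4 s.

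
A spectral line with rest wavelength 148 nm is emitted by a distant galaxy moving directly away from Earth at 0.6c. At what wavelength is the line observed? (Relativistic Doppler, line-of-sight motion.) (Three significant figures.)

296 nm

Relativistic Doppler for wavelength: λ_obs = λ_src · √((1+β)/(1−β)).
With β = 0.6: factor = √(1.6/0.4) = 2.
λ_obs = 148 × 2 = 296 nm.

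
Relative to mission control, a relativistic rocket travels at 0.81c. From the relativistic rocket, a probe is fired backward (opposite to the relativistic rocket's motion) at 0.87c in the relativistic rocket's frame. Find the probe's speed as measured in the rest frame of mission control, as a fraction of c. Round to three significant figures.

Relativistic velocity addition: u = (u' + v)/(1 + u'v/c²), with u' = −0.87c and v = 0.81c.
Numerator: −0.87 + 0.81 = −0.06. Denominator: 1 + (−0.87)(0.81) = 0.2953.
u = −0.06/0.2953 = −0.20318, so the speed is 0.203c.

0.203c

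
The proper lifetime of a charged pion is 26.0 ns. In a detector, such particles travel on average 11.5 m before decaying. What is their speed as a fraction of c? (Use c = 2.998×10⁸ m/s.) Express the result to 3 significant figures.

0.828c

d = βγcτ ⇒ βγ = d/(cτ) = 11.50 m / (7.7948 m) = 1.4753.
β = (βγ)/√(1+(βγ)²) = 1.4753/√3.17651 = 0.828.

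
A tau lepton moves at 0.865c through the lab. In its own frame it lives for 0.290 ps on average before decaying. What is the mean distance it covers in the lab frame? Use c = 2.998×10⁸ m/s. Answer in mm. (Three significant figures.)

0.150 mm

Lorentz factor: γ = (1 − 0.748225)^(−1/2) = 1.9929.
Lab-frame lifetime: Δt = γτ = 1.9929 × 0.290 ps = 0.57794 ps.
Distance: d = vΔt = 0.865 × 2.998×10⁸ m/s × 5.7794×10^-13 s = 1.50×10^-4 m = 0.150 mm.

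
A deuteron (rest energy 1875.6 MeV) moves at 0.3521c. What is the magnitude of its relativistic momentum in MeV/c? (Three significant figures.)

706 MeV/c

With β = 0.3521, γ = 1/√(1 − 0.3521²) = 1/√0.87602559 = 1.0684.
Momentum: p = γβ·mc = 1.0684 × 0.3521 × 1875.6 MeV/c = 706 MeV/c.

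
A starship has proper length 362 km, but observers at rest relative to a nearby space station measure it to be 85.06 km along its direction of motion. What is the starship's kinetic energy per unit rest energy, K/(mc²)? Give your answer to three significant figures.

3.26

γ = L₀/L = 362/85.06 = 4.25582.
K/(mc²) = γ − 1 = 4.25582 − 1 = 3.26.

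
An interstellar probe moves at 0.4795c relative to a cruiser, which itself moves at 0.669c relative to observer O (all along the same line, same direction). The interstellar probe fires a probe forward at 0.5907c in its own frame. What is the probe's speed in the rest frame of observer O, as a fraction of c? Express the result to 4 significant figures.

Apply u = (u'+v)/(1+u'v) twice. Probe in the cruiser frame: (0.5907+0.4795)/(1+0.5907·0.4795) = 1.0702/1.28324065 = 0.83398c.
That velocity, transformed to the rest frame of observer O: (0.83398+0.669)/(1+0.83398·0.669) = 1.50298/1.55793262 = 0.96473c.

0.9647c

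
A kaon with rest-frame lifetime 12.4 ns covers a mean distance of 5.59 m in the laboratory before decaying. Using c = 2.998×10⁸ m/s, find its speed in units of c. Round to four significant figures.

0.8327c

d = βγcτ ⇒ βγ = d/(cτ) = 5.590 m / (3.71752 m) = 1.5037.
β = (βγ)/√(1+(βγ)²) = 1.5037/√3.26111 = 0.8327.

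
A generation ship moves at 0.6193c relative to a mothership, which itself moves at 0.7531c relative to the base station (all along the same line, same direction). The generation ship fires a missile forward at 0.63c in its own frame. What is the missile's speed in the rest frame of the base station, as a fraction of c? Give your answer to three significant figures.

0.985c

Apply u = (u'+v)/(1+u'v) twice. Missile in the mothership frame: (0.63+0.6193)/(1+0.63·0.6193) = 1.2493/1.390159 = 0.89867c.
That velocity, transformed to the rest frame of the base station: (0.89867+0.7531)/(1+0.89867·0.7531) = 1.65177/1.676788377 = 0.98508c.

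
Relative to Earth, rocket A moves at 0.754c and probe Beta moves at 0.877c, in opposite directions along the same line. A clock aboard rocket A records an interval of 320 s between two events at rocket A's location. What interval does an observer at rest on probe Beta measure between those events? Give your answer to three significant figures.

Transform rocket A's velocity into probe Beta's frame: (0.754 + 0.877)/(1 + 0.754·0.877) = 1.631/1.661258, so the relative speed is 0.98179c.
γ for this relative speed: γ = 1/√(1 − 0.963912) = 5.264.
The clock on rocket A records proper time, so probe Beta measures Δt = γΔτ = 5.264 × 320 = 1680 s.

1680 s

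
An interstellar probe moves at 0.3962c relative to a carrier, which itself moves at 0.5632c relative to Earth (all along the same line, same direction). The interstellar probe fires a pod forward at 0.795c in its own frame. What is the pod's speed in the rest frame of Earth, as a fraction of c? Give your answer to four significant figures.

0.9728c

Compose velocities in two stages. Stage 1 (into S'): u₁ = (0.795+0.3962)/(1+0.795×0.3962) = 0.90587.
Stage 2 (into S): u = (0.90587+0.5632)/(1+0.90587×0.5632) = 0.97277, so the speed is 0.9728c.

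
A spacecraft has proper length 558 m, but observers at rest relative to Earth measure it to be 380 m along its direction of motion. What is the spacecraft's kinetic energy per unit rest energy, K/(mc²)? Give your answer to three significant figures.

Length contraction gives γ = L₀/L = 558/380 = 1.46842.
K/(mc²) = γ − 1 = 1.46842 − 1 = 0.468.

0.468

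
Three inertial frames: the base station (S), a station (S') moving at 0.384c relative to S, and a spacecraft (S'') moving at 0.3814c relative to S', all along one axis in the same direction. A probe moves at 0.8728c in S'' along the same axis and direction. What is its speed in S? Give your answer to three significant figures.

Compose velocities in two stages. Stage 1 (into S'): u₁ = (0.8728+0.3814)/(1+0.8728×0.3814) = 0.94097.
Stage 2 (into S): u = (0.94097+0.384)/(1+0.94097×0.384) = 0.97329, so the speed is 0.973c.

0.973c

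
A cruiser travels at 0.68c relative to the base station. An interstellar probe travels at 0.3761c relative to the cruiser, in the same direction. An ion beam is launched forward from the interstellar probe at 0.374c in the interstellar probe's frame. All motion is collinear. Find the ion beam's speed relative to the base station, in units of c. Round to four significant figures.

Apply u = (u'+v)/(1+u'v) twice. Ion beam in the cruiser frame: (0.374+0.3761)/(1+0.374·0.3761) = 0.7501/1.1406614 = 0.6576c.
That velocity, transformed to the rest frame of the base station: (0.6576+0.68)/(1+0.6576·0.68) = 1.3376/1.447168 = 0.92429c.

0.9243c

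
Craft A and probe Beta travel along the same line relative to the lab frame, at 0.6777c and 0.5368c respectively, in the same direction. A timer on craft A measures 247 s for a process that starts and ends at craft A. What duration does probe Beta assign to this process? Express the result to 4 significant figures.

The velocity of craft A relative to probe Beta is (0.6777 − 0.5368)c / (1 − 0.6777×0.5368) = 0.22147c; relative speed 0.22147c.
At |u| = 0.22147c, γ = (1 − 0.049049)^(−1/2) = 1.0255.
The clock on craft A records proper time, so probe Beta measures Δt = γΔτ = 1.0255 × 247 = 253.3 s.

253.3 s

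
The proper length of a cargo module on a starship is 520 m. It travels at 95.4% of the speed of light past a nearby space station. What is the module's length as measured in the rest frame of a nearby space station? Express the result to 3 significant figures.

156 m

γ = 1/√(1 − β²) = 1/√(1 − 0.910116) = 1/√0.089884 = 1/0.299807 = 3.3355.
Along the direction of motion the measured length is L₀/γ = 520/3.3355 = 156 m.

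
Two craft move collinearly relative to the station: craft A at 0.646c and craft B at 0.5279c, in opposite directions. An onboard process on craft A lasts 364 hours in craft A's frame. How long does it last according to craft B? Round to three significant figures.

Transform craft A's velocity into craft B's frame: (0.646 + 0.5279)/(1 + 0.646·0.5279) = 1.1739/1.3410234, so the relative speed is 0.87538c.
At |u| = 0.87538c, γ = (1 − 0.76629)^(−1/2) = 2.0685.
Craft A's interval is proper; time dilation gives Δt_B = γΔτ = 2.0685 × 364 hours = 753 hours.

753 hours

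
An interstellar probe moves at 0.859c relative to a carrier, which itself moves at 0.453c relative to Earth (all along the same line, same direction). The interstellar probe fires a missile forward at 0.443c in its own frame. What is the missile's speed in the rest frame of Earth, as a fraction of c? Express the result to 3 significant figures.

0.978c

Apply u = (u'+v)/(1+u'v) twice. Missile in the carrier frame: (0.443+0.859)/(1+0.443·0.859) = 1.302/1.380537 = 0.94311c.
That velocity, transformed to the rest frame of Earth: (0.94311+0.453)/(1+0.94311·0.453) = 1.39611/1.42722883 = 0.9782c.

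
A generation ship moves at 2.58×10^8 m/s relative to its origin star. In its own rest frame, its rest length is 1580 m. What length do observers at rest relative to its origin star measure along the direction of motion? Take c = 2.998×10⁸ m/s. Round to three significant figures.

β = v/c = (2.58×10^8 m/s)/(2.998×10⁸ m/s) = 0.860574.
γ = 1/√(1 − β²) = 1/√(1 − 0.7405876) = 1/√0.2594124 = 1/0.509325 = 1.9634.
Length contraction: L = L₀/γ = 1580/1.9634 = 805 m.

805 m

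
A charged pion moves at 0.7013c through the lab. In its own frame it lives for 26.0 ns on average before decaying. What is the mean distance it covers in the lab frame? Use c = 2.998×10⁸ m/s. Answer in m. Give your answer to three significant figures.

7.67 m

With β = 0.7013, γ = 1/√(1 − 0.7013²) = 1/√0.50817831 = 1.4028.
Lab-frame lifetime: Δt = γτ = 1.4028 × 26.0 ns = 36.473 ns.
Distance: d = vΔt = 0.7013 × 2.998×10⁸ m/s × 3.6473×10^-8 s = 7.67 m.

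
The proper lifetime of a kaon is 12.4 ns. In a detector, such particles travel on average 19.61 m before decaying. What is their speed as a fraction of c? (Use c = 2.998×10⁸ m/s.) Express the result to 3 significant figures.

d = βγcτ ⇒ βγ = d/(cτ) = 19.61 m / (3.71752 m) = 5.275.
β = (βγ)/√(1+(βγ)²) = 5.275/√28.8256 = 0.983.

0.983c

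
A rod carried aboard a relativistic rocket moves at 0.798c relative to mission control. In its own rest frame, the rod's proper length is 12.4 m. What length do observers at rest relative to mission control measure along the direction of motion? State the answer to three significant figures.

With β = 0.798, γ = 1/√(1 − 0.798²) = 1/√0.363196 = 1.6593.
Along the direction of motion the measured length is L₀/γ = 12.4/1.6593 = 7.47 m.

7.47 m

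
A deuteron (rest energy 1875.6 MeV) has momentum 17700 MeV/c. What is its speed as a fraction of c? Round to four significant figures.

0.9944c

pc/(mc²) = 17700/1875.6 = 9.437 = βγ = β/√(1−β²).
So β² = x²/(1 + x²) with x = 9.437: x² = 89.057, β² = 89.057/90.057 = 0.988896, β = 0.9944.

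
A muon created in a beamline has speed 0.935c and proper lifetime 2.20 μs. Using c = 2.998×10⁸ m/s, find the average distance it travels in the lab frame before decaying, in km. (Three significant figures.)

γ = 1/√(1 − β²) = 1/√(1 − 0.874225) = 1/√0.125775 = 1/0.354648 = 2.8197.
Lab-frame lifetime: Δt = γτ = 2.8197 × 2.20 μs = 6.2033 μs.
Distance: d = vΔt = 0.935 × 2.998×10⁸ m/s × 6.2033×10^-6 s = 1740 m = 1.74 km.

1.74 km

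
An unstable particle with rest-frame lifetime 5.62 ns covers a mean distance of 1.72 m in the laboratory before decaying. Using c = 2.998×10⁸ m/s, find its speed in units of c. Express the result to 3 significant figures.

Lab distance = (lab lifetime)·v = γτ·βc, so βγ = d/(cτ) = 1.720/(2.998×10⁸ × 5.620×10^-9) = 1.0208.
With βγ = 1.0208: γ² = 1 + (βγ)² = 2.04203, and β = (βγ)/γ = 1.0208/1.429 = 0.714.

0.714c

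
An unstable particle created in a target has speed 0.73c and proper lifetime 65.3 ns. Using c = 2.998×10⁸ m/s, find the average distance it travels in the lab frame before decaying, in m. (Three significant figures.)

20.9 m

γ = 1/√(1 − β²) = 1/√(1 − 0.5329) = 1/√0.4671 = 1/0.683447 = 1.4632.
Lab-frame lifetime: Δt = γτ = 1.4632 × 65.3 ns = 95.547 ns.
Distance: d = vΔt = 0.73 × 2.998×10⁸ m/s × 9.5547×10^-8 s = 20.9 m.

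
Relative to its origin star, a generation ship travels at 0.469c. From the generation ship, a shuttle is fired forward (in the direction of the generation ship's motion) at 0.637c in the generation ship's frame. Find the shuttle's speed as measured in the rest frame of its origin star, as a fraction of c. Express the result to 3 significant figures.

0.852c

In units of c, u = (u' + v)/(1 + u'v) with u' = 0.637 and v = 0.469.
Numerator: 0.637 + 0.469 = 1.106. Denominator: 1 + (0.637)(0.469) = 1.298753.
u = 1.106/1.298753 = 0.85159, so the speed is 0.852c.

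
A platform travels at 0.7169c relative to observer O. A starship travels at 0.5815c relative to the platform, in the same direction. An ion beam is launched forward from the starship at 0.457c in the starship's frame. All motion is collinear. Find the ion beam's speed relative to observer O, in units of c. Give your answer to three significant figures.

0.968c

Compose velocities in two stages. Stage 1 (into S'): u₁ = (0.457+0.5815)/(1+0.457×0.5815) = 0.82047.
Stage 2 (into S): u = (0.82047+0.7169)/(1+0.82047×0.7169) = 0.968, so the speed is 0.968c.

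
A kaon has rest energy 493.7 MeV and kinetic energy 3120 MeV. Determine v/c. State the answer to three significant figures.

0.991

γ = 1 + K/(mc²) = 1 + 3120/493.7 = 7.3196.
β = √(1 − 1/γ²) = √(1 − 0.0186649) = √0.9813351 = 0.991.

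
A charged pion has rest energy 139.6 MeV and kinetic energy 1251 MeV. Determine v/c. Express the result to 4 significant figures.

K = (γ−1)mc², so γ = 1 + 1251/139.6 = 9.9613.
Then v/c = √(1 − γ⁻²) = √(1 − 0.0100779) = √0.9899221 = 0.9949.

0.9949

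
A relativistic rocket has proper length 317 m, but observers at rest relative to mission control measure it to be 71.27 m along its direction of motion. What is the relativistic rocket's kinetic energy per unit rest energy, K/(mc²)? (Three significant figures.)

3.45

γ = L₀/L = 317/71.27 = 4.44787.
Since K = (γ−1)mc², K/(mc²) = 4.44787 − 1 = 3.45.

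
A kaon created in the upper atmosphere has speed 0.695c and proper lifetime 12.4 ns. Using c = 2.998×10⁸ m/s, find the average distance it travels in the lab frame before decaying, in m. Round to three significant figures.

γ = 1/√(1 − β²) = 1/√(1 − 0.483025) = 1/√0.516975 = 1/0.71901 = 1.3908.
Lab-frame lifetime: Δt = γτ = 1.3908 × 12.4 ns = 17.246 ns.
Distance: d = vΔt = 0.695 × 2.998×10⁸ m/s × 1.7246×10^-8 s = 3.59 m.

3.59 m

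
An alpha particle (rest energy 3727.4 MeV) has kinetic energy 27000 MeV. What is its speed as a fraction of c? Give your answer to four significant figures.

K = (γ−1)mc², so γ = 1 + 27000/3727.4 = 8.2437.
Then v/c = √(1 − γ⁻²) = √(1 − 0.0147148) = √0.9852852 = 0.9926.

0.9926c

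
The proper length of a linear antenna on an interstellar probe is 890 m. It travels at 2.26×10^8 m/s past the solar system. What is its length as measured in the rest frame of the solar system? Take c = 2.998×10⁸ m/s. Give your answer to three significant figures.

β = v/c = (2.26×10^8 m/s)/(2.998×10⁸ m/s) = 0.753836.
β² = 0.5682687, so γ = 1/√0.4317313 = 1.5219.
Along the direction of motion the measured length is L₀/γ = 890/1.5219 = 585 m.

585 m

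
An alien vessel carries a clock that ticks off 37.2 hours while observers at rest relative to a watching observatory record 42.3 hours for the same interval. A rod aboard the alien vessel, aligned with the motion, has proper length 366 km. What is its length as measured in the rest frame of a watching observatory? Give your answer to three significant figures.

322 km

The time-dilation ratio gives γ = 42.3/37.2 = 1.1371.
The rod contracts by the same γ: 366 km / 1.1371 = 322 km.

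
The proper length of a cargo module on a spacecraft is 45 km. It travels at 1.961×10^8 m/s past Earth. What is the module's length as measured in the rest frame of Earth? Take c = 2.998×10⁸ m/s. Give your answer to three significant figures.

34.0 km

β = v/c = (1.961×10^8 m/s)/(2.998×10⁸ m/s) = 0.654103.
β² = 0.4278507, so γ = 1/√0.5721493 = 1.322.
Length contraction: L = L₀/γ = 45/1.322 = 34.0 km.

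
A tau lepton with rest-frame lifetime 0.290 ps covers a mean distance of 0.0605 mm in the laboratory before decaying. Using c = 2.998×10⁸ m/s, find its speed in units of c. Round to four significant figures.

0.5712c

Let x = d/(cτ) = 6.050×10^-5 m / (2.998×10⁸ m/s × 2.900×10^-13 s) = 0.69587. Since d = βγcτ, x = βγ = β/√(1−β²).
Solving: β² = x²/(1+x²) = 0.484235/1.484235 = 0.326252, so β = 0.5712.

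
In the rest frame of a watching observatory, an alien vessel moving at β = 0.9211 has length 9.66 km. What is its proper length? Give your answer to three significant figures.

Lorentz factor: γ = (1 − 0.84842521)^(−1/2) = 2.5685.
Proper length: L₀ = γ·L = 2.5685 × 9.66 = 24.8 km.

24.8 km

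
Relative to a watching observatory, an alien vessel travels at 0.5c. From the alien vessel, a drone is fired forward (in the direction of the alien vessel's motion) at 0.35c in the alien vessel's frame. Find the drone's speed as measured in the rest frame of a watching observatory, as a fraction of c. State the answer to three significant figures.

In units of c, u = (u' + v)/(1 + u'v) with u' = 0.35 and v = 0.5.
Numerator: 0.35 + 0.5 = 0.85. Denominator: 1 + (0.35)(0.5) = 1.175.
u = 0.85/1.175 = 0.7234, so the speed is 0.723c.

0.723c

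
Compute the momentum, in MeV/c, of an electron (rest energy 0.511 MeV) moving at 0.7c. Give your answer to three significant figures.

γ = 1/√(1 − β²) = 1/√(1 − 0.49) = 1/√0.51 = 1/0.714143 = 1.4003.
Momentum: p = γβ·mc = 1.4003 × 0.7 × 0.511 MeV/c = 0.501 MeV/c.

0.501 MeV/c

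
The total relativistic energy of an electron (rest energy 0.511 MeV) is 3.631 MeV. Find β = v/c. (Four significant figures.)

γ = E/(mc²) = 3.631/0.511 = 7.1057.
β = √(1 − 1/γ²) = √(1 − 0.0198055) = √0.9801945 = 0.9900.

0.9900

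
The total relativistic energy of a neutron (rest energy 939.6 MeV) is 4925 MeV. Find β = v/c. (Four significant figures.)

γ = E/(mc²) = 4925/939.6 = 5.2416.
β = √(1 − 1/γ²) = √(1 − 0.0363976) = √0.9636024 = 0.9816.

0.9816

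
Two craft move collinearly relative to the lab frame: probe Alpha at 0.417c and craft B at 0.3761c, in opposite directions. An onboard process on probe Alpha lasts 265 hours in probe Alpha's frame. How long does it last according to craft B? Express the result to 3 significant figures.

364 hours

Speed of probe Alpha in craft B's frame: u = (v_A + v_B)/(1 + v_A v_B/c²) = (0.417 + 0.3761)/(1 + 0.417×0.3761) = 0.7931/1.1568337 = 0.68558; |u| = 0.68558c.
γ for this relative speed: γ = 1/√(1 − 0.47002) = 1.3736.
Probe Alpha's interval is proper; time dilation gives Δt_B = γΔτ = 1.3736 × 265 hours = 364 hours.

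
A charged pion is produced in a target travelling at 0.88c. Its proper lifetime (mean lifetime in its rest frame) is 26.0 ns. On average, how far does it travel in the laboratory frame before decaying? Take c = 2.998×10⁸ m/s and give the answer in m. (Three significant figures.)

14.4 m

γ = 1/√(1 − β²) = 1/√(1 − 0.7744) = 1/√0.2256 = 1/0.474974 = 2.1054.
Lab-frame lifetime: Δt = γτ = 2.1054 × 26.0 ns = 54.74 ns.
Distance: d = vΔt = 0.88 × 2.998×10⁸ m/s × 5.4740×10^-8 s = 14.4 m.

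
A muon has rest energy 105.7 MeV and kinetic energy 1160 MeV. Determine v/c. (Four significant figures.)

0.9965

K = (γ−1)mc², so γ = 1 + 1160/105.7 = 11.974.
Then v/c = √(1 − γ⁻²) = √(1 − 0.00697464) = √0.99302536 = 0.9965.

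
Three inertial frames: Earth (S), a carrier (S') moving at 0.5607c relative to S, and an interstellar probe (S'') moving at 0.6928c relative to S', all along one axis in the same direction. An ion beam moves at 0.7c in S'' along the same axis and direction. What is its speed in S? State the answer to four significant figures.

First combine the ion beam and interstellar probe (S''→S'): u₁ = (0.7 + 0.6928)/(1 + 0.7×0.6928) = 1.3928/1.48496 = 0.93794.
Then combine with the carrier (S'→S): u = (0.93794 + 0.5607)/(1 + 0.93794×0.5607) = 1.49864/1.525902958 = 0.98213.

0.9821c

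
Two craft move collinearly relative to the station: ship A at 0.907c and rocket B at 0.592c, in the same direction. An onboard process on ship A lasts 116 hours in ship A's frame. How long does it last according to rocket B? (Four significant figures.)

Transform ship A's velocity into rocket B's frame: (0.907 − 0.592)/(1 − 0.907·0.592) = 0.315/0.463056, so the relative speed is 0.68026c.
γ for this relative speed: γ = 1/√(1 − 0.462754) = 1.3643.
Ship A's interval is proper; time dilation gives Δt_B = γΔτ = 1.3643 × 116 hours = 158.3 hours.

158.3 hours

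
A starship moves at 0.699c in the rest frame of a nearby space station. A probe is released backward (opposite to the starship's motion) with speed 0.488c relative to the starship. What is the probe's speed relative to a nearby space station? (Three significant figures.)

0.320c

Relativistic velocity addition: u = (u' + v)/(1 + u'v/c²), with u' = −0.488c and v = 0.699c.
Numerator: −0.488 + 0.699 = 0.211. Denominator: 1 + (−0.488)(0.699) = 0.658888.
u = 0.211/0.658888 = 0.32024, so the speed is 0.320c.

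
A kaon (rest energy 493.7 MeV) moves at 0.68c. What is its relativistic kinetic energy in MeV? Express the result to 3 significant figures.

180 MeV

With β = 0.68, γ = 1/√(1 − 0.68²) = 1/√0.5376 = 1.36386.
Kinetic energy: K = (γ − 1)mc² = (1.36386 − 1) × 493.7 MeV = 0.36386 × 493.7 = 180 MeV.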